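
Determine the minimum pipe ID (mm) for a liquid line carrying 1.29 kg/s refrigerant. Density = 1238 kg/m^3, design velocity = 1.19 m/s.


A = m_dot / (rho * v) = 1.29 / (1238 * 1.19) = 0.0008756329672 m^2
d = sqrt(4*A/pi) * 1000
d = 33.4 mm

33.4


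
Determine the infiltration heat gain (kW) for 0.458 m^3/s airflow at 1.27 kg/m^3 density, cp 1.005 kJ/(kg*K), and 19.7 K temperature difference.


Q = V_dot * rho * cp * dT
Q = 0.458 * 1.27 * 1.005 * 19.7
Q = 11.516 kW

11.516


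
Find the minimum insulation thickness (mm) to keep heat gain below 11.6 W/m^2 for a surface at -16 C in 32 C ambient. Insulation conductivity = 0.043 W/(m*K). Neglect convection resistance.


dT = 32 - (-16) = 48 K
thickness = k * dT / q_max * 1000
thickness = 0.043 * 48 / 11.6 * 1000
thickness = 177.9 mm

177.9


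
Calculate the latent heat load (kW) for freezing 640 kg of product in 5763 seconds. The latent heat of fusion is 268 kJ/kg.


Q_lat = m * h_fg / t
Q_lat = 640 * 268 / 5763
Q_lat = 29.76 kW

29.76


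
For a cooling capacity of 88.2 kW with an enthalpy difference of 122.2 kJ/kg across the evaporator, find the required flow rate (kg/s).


m_dot = Q / dh
m_dot = 88.2 / 122.2
m_dot = 0.7218 kg/s

0.7218


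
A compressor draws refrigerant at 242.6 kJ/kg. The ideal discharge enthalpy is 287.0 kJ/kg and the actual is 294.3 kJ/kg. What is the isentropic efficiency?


dh_ideal = 287.0 - 242.6 = 44.4 kJ/kg
dh_actual = 294.3 - 242.6 = 51.7 kJ/kg
eta_s = dh_ideal / dh_actual = 44.4 / 51.7
eta_s = 0.8588

0.8588


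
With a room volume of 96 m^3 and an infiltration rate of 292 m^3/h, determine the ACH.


ACH = flow / volume
ACH = 292 / 96
ACH = 3.042

3.042


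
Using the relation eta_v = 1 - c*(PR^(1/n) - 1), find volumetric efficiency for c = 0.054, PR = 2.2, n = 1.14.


PR^(1/n) = 2.2^(1/1.14) = 1.99696647
eta_v = 1 - 0.054 * (1.99696647 - 1)
eta_v = 0.9462

0.9462


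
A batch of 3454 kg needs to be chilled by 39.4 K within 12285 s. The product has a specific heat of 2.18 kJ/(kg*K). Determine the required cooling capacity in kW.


Q = m * cp * dT / t
Q = 3454 * 2.18 * 39.4 / 12285
Q = 24.149 kW

24.149


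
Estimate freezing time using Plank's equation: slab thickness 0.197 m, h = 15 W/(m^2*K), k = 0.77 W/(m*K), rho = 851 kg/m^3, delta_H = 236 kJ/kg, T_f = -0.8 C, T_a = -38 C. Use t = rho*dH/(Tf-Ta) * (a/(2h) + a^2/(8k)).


dT = -0.8 - (-38) = 37.2 K
term1 = a/(2h) = 0.197/(2*15) = 0.006566666667
term2 = a^2/(8k) = 0.197^2/(8*0.77) = 0.006300162338
t = rho*dH*1000/dT * (term1 + term2)
t = 851*236*1000/37.2 * (0.006566666667 + 0.006300162338)
t = 69466 s

69466


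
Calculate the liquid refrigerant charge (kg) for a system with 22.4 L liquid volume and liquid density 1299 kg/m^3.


Charge = V * rho / 1000
Charge = 22.4 * 1299 / 1000
Charge = 29.1 kg

29.1


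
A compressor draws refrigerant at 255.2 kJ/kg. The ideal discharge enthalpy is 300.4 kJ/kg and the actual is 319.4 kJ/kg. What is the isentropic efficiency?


dh_ideal = 300.4 - 255.2 = 45.2 kJ/kg
dh_actual = 319.4 - 255.2 = 64.2 kJ/kg
eta_s = dh_ideal / dh_actual = 45.2 / 64.2
eta_s = 0.704

0.704


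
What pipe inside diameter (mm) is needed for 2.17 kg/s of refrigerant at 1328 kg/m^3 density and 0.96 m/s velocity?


A = m_dot / (rho * v) = 2.17 / (1328 * 0.96) = 0.001702120984 m^2
d = sqrt(4*A/pi) * 1000
d = 46.6 mm

46.6


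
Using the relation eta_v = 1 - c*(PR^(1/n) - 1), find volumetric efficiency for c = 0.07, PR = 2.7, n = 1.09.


PR^(1/n) = 2.7^(1/1.09) = 2.4874054
eta_v = 1 - 0.07 * (2.4874054 - 1)
eta_v = 0.8959

0.8959


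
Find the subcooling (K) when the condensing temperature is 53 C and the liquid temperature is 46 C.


Subcooling = T_cond - T_liquid
Subcooling = 53 - 46
Subcooling = 7 K

7


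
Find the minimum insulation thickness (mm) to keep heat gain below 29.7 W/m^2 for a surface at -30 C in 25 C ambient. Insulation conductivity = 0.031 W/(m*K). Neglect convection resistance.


dT = 25 - (-30) = 55 K
thickness = k * dT / q_max * 1000
thickness = 0.031 * 55 / 29.7 * 1000
thickness = 57.4 mm

57.4


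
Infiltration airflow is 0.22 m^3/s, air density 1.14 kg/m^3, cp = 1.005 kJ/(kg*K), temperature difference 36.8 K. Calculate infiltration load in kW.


Q = V_dot * rho * cp * dT
Q = 0.22 * 1.14 * 1.005 * 36.8
Q = 9.276 kW

9.276


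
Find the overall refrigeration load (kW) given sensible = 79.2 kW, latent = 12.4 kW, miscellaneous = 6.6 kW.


Q_total = Q_s + Q_l + Q_misc
Q_total = 79.2 + 12.4 + 6.6
Q_total = 98.2 kW

98.2


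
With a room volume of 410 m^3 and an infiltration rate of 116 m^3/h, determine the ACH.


ACH = flow / volume
ACH = 116 / 410
ACH = 0.283

0.283


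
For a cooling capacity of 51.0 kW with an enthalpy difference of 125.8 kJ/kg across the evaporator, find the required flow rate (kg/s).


m_dot = Q / dh
m_dot = 51.0 / 125.8
m_dot = 0.4054 kg/s

0.4054


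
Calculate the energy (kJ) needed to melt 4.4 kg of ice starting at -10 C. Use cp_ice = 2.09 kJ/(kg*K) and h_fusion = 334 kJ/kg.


Sensible heat = cp * dT = 2.09 * 10 = 20.9 kJ/kg
Total per kg = 20.9 + 334 = 354.9 kJ/kg
Q = m * total = 4.4 * 354.9
Q = 1561.6 kJ

1561.6


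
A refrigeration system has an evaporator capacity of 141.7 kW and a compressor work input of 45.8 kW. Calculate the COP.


COP = Q_evap / W
COP = 141.7 / 45.8
COP = 3.094

3.094


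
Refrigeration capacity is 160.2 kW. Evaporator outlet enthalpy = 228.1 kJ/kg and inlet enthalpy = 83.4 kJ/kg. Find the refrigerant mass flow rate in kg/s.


dh = 228.1 - 83.4 = 144.7 kJ/kg
m_dot = Q / dh = 160.2 / 144.7 = 1.1071 kg/s

1.1071


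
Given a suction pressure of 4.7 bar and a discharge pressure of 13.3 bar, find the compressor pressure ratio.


PR = P_high / P_low
PR = 13.3 / 4.7
PR = 2.83

2.83


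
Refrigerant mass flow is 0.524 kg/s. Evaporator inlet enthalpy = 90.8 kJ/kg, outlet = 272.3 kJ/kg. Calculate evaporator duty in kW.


dh = 272.3 - 90.8 = 181.5 kJ/kg
Q_evap = m_dot * dh = 0.524 * 181.5
Q_evap = 95.11 kW

95.11


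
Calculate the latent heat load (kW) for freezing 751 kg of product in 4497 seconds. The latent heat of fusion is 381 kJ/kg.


Q_lat = m * h_fg / t
Q_lat = 751 * 381 / 4497
Q_lat = 63.63 kW

63.63


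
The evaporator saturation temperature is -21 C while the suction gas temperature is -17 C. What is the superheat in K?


Superheat = T_suction - T_evap
Superheat = -17 - (-21)
Superheat = 4 K

4


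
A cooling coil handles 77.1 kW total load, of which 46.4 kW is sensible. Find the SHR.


SHR = Q_sensible / Q_total
SHR = 46.4 / 77.1
SHR = 0.602

0.602


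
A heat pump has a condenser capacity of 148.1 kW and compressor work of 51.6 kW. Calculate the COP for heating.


COP_hp = Q_cond / W
COP_hp = 148.1 / 51.6
COP_hp = 2.87

2.87


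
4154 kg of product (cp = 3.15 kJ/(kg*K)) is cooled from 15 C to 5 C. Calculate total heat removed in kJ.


dT = 15 - (5) = 10 K
Q = m * cp * dT = 4154 * 3.15 * 10
Q = 130851 kJ

130851


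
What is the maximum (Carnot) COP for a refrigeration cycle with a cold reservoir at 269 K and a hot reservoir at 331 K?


dT = 331 - 269 = 62 K
COP_carnot = T_cold / dT = 269 / 62
COP_carnot = 4.339

4.339


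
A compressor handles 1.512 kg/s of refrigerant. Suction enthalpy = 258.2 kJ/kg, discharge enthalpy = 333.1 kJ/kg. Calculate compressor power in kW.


dh = 333.1 - 258.2 = 74.9 kJ/kg
W = m_dot * dh = 1.512 * 74.9 = 113.25 kW

113.25


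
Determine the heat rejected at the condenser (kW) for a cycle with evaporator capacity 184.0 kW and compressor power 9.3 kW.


Q_cond = Q_evap + W
Q_cond = 184.0 + 9.3
Q_cond = 193.3 kW

193.3


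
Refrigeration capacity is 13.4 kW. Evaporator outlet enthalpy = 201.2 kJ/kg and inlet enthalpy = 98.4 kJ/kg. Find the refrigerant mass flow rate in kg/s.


dh = 201.2 - 98.4 = 102.8 kJ/kg
m_dot = Q / dh = 13.4 / 102.8 = 0.1304 kg/s

0.1304


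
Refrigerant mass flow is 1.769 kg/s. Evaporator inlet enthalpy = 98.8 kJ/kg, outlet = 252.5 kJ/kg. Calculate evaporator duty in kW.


dh = 252.5 - 98.8 = 153.7 kJ/kg
Q_evap = m_dot * dh = 1.769 * 153.7
Q_evap = 271.9 kW

271.9


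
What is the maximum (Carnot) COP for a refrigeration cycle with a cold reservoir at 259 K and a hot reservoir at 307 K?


dT = 307 - 259 = 48 K
COP_carnot = T_cold / dT = 259 / 48
COP_carnot = 5.396

5.396


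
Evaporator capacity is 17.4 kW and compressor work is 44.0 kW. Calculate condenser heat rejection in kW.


Q_cond = Q_evap + W
Q_cond = 17.4 + 44.0
Q_cond = 61.4 kW

61.4


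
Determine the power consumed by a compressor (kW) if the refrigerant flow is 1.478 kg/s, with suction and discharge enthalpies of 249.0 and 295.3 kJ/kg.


dh = 295.3 - 249.0 = 46.3 kJ/kg
W = m_dot * dh = 1.478 * 46.3 = 68.43 kW

68.43


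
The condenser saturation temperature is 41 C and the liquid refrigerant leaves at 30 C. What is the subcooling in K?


Subcooling = T_cond - T_liquid
Subcooling = 41 - 30
Subcooling = 11 K

11


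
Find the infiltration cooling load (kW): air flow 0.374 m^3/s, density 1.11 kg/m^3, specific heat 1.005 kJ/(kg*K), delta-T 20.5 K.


Q = V_dot * rho * cp * dT
Q = 0.374 * 1.11 * 1.005 * 20.5
Q = 8.553 kW

8.553


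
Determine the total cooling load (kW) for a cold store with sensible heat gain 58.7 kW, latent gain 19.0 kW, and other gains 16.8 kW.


Q_total = Q_s + Q_l + Q_misc
Q_total = 58.7 + 19.0 + 16.8
Q_total = 94.5 kW

94.5


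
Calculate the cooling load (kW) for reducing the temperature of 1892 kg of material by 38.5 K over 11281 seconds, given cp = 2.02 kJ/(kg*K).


Q = m * cp * dT / t
Q = 1892 * 2.02 * 38.5 / 11281
Q = 13.043 kW

13.043


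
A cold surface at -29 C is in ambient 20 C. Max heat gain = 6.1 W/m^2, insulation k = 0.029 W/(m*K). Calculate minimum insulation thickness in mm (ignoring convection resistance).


dT = 20 - (-29) = 49 K
thickness = k * dT / q_max * 1000
thickness = 0.029 * 49 / 6.1 * 1000
thickness = 233.0 mm

233.0


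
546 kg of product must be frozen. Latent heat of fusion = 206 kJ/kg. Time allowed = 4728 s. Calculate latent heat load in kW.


Q_lat = m * h_fg / t
Q_lat = 546 * 206 / 4728
Q_lat = 23.79 kW

23.79


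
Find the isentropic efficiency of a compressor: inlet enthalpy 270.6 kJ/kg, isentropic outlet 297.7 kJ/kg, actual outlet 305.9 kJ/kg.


dh_ideal = 297.7 - 270.6 = 27.1 kJ/kg
dh_actual = 305.9 - 270.6 = 35.3 kJ/kg
eta_s = dh_ideal / dh_actual = 27.1 / 35.3
eta_s = 0.7677

0.7677


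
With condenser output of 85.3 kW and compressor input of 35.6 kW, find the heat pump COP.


COP_hp = Q_cond / W
COP_hp = 85.3 / 35.6
COP_hp = 2.396

2.396


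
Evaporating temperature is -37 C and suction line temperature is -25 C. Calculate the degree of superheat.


Superheat = T_suction - T_evap
Superheat = -25 - (-37)
Superheat = 12 K

12


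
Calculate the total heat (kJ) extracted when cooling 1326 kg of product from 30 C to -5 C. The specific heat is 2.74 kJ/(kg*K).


dT = 30 - (-5) = 35 K
Q = m * cp * dT = 1326 * 2.74 * 35
Q = 127163 kJ

127163


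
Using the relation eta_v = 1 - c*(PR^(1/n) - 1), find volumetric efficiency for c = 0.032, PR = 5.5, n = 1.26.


PR^(1/n) = 5.5^(1/1.26) = 3.86891721
eta_v = 1 - 0.032 * (3.86891721 - 1)
eta_v = 0.9082

0.9082


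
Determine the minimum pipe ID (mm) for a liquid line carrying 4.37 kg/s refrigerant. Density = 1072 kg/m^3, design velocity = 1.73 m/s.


A = m_dot / (rho * v) = 4.37 / (1072 * 1.73) = 0.002356354068 m^2
d = sqrt(4*A/pi) * 1000
d = 54.8 mm

54.8


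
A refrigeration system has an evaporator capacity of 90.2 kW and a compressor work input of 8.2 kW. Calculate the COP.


COP = Q_evap / W
COP = 90.2 / 8.2
COP = 11.0

11.0


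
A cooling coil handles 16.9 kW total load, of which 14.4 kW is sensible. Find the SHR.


SHR = Q_sensible / Q_total
SHR = 14.4 / 16.9
SHR = 0.852

0.852


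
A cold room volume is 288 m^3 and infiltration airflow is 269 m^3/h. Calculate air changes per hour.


ACH = flow / volume
ACH = 269 / 288
ACH = 0.934

0.934


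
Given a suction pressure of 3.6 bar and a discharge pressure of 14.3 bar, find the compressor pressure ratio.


PR = P_high / P_low
PR = 14.3 / 3.6
PR = 3.972

3.972


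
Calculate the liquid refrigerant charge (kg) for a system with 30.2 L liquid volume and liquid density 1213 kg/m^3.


Charge = V * rho / 1000
Charge = 30.2 * 1213 / 1000
Charge = 36.63 kg

36.63


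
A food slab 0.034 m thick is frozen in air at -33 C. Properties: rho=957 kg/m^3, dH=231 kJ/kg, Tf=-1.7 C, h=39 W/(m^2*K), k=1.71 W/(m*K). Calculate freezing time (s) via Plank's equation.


dT = -1.7 - (-33) = 31.3 K
term1 = a/(2h) = 0.034/(2*39) = 0.0004358974359
term2 = a^2/(8k) = 0.034^2/(8*1.71) = 0.00008450292398
t = rho*dH*1000/dT * (term1 + term2)
t = 957*231*1000/31.3 * (0.0004358974359 + 0.00008450292398)
t = 3676 s

3676


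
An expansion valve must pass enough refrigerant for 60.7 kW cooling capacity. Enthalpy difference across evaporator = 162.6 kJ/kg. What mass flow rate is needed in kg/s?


m_dot = Q / dh
m_dot = 60.7 / 162.6
m_dot = 0.3733 kg/s

0.3733


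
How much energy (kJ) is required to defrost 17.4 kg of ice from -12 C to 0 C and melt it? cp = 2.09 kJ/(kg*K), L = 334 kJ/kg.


Sensible heat = cp * dT = 2.09 * 12 = 25.08 kJ/kg
Total per kg = 25.08 + 334 = 359.08 kJ/kg
Q = m * total = 17.4 * 359.08
Q = 6248.0 kJ

6248.0


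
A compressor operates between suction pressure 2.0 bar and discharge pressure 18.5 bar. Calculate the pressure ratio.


PR = P_high / P_low
PR = 18.5 / 2.0
PR = 9.25

9.25


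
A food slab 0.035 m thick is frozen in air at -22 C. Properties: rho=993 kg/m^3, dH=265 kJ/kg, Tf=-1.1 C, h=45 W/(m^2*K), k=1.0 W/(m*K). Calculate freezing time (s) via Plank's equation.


dT = -1.1 - (-22) = 20.9 K
term1 = a/(2h) = 0.035/(2*45) = 0.0003888888889
term2 = a^2/(8k) = 0.035^2/(8*1.0) = 0.000153125
t = rho*dH*1000/dT * (term1 + term2)
t = 993*265*1000/20.9 * (0.0003888888889 + 0.000153125)
t = 6824 s

6824


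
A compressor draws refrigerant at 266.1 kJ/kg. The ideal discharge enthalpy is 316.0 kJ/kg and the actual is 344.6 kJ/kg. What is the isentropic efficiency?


dh_ideal = 316.0 - 266.1 = 49.9 kJ/kg
dh_actual = 344.6 - 266.1 = 78.5 kJ/kg
eta_s = dh_ideal / dh_actual = 49.9 / 78.5
eta_s = 0.6357

0.6357


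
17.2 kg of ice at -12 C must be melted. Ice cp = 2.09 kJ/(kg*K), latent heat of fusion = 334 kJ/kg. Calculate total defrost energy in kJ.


Sensible heat = cp * dT = 2.09 * 12 = 25.08 kJ/kg
Total per kg = 25.08 + 334 = 359.08 kJ/kg
Q = m * total = 17.2 * 359.08
Q = 6176.2 kJ

6176.2


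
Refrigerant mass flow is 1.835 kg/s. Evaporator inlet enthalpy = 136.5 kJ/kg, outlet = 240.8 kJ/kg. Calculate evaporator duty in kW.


dh = 240.8 - 136.5 = 104.3 kJ/kg
Q_evap = m_dot * dh = 1.835 * 104.3
Q_evap = 191.39 kW

191.39


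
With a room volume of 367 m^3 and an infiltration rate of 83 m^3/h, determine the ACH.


ACH = flow / volume
ACH = 83 / 367
ACH = 0.226

0.226


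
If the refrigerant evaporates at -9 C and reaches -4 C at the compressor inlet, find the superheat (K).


Superheat = T_suction - T_evap
Superheat = -4 - (-9)
Superheat = 5 K

5


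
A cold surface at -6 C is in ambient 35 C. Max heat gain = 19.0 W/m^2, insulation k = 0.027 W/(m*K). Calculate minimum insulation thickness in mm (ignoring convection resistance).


dT = 35 - (-6) = 41 K
thickness = k * dT / q_max * 1000
thickness = 0.027 * 41 / 19.0 * 1000
thickness = 58.3 mm

58.3


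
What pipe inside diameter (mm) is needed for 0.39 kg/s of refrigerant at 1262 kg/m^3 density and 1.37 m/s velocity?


A = m_dot / (rho * v) = 0.39 / (1262 * 1.37) = 0.0002255717376 m^2
d = sqrt(4*A/pi) * 1000
d = 16.9 mm

16.9


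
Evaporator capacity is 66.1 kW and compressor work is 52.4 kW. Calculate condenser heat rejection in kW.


Q_cond = Q_evap + W
Q_cond = 66.1 + 52.4
Q_cond = 118.5 kW

118.5


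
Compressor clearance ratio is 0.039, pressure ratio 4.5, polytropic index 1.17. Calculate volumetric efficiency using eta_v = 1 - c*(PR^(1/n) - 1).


PR^(1/n) = 4.5^(1/1.17) = 3.61660679
eta_v = 1 - 0.039 * (3.61660679 - 1)
eta_v = 0.898

0.898


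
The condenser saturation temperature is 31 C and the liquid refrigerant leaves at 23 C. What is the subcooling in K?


Subcooling = T_cond - T_liquid
Subcooling = 31 - 23
Subcooling = 8 K

8


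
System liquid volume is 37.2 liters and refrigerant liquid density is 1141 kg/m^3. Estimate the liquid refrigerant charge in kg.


Charge = V * rho / 1000
Charge = 37.2 * 1141 / 1000
Charge = 42.45 kg

42.45


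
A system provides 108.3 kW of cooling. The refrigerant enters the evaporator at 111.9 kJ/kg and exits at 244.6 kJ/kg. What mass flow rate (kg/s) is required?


dh = 244.6 - 111.9 = 132.7 kJ/kg
m_dot = Q / dh = 108.3 / 132.7 = 0.8161 kg/s

0.8161


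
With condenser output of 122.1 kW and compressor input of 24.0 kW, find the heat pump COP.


COP_hp = Q_cond / W
COP_hp = 122.1 / 24.0
COP_hp = 5.088

5.088


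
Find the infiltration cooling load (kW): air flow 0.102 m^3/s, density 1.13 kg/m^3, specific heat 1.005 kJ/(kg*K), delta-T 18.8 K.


Q = V_dot * rho * cp * dT
Q = 0.102 * 1.13 * 1.005 * 18.8
Q = 2.178 kW

2.178


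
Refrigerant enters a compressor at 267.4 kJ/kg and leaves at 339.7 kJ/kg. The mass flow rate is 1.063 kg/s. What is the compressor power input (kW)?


dh = 339.7 - 267.4 = 72.3 kJ/kg
W = m_dot * dh = 1.063 * 72.3 = 76.85 kW

76.85


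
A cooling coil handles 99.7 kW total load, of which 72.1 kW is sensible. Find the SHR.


SHR = Q_sensible / Q_total
SHR = 72.1 / 99.7
SHR = 0.723

0.723


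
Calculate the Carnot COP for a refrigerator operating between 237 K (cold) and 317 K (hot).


dT = 317 - 237 = 80 K
COP_carnot = T_cold / dT = 237 / 80
COP_carnot = 2.963

2.963


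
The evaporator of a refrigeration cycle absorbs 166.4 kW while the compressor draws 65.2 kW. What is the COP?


COP = Q_evap / W
COP = 166.4 / 65.2
COP = 2.552

2.552


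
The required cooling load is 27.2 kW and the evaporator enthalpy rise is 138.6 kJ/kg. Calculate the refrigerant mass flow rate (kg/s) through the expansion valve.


m_dot = Q / dh
m_dot = 27.2 / 138.6
m_dot = 0.1962 kg/s

0.1962


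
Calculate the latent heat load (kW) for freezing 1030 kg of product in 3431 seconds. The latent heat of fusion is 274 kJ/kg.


Q_lat = m * h_fg / t
Q_lat = 1030 * 274 / 3431
Q_lat = 82.26 kW

82.26


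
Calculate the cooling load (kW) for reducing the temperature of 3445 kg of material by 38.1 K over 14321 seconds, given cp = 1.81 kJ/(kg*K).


Q = m * cp * dT / t
Q = 3445 * 1.81 * 38.1 / 14321
Q = 16.589 kW

16.589


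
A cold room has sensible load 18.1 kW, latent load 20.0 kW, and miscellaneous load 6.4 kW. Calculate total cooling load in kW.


Q_total = Q_s + Q_l + Q_misc
Q_total = 18.1 + 20.0 + 6.4
Q_total = 44.5 kW

44.5


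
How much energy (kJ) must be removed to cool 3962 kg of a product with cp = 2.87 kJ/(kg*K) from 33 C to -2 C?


dT = 33 - (-2) = 35 K
Q = m * cp * dT = 3962 * 2.87 * 35
Q = 397983 kJ

397983


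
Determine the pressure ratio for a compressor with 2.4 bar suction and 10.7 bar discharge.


PR = P_high / P_low
PR = 10.7 / 2.4
PR = 4.458

4.458


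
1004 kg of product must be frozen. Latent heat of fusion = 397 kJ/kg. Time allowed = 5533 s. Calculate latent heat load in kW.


Q_lat = m * h_fg / t
Q_lat = 1004 * 397 / 5533
Q_lat = 72.04 kW

72.04


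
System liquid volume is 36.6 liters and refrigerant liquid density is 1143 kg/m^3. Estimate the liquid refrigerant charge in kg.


Charge = V * rho / 1000
Charge = 36.6 * 1143 / 1000
Charge = 41.83 kg

41.83


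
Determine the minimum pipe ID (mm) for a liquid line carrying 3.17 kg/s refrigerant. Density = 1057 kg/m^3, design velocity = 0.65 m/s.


A = m_dot / (rho * v) = 3.17 / (1057 * 0.65) = 0.004613929117 m^2
d = sqrt(4*A/pi) * 1000
d = 76.6 mm

76.6


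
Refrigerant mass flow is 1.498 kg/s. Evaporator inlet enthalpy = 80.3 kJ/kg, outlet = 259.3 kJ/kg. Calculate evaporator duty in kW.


dh = 259.3 - 80.3 = 179.0 kJ/kg
Q_evap = m_dot * dh = 1.498 * 179.0
Q_evap = 268.14 kW

268.14


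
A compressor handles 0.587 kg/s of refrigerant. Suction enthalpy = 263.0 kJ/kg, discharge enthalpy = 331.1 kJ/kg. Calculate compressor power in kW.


dh = 331.1 - 263.0 = 68.1 kJ/kg
W = m_dot * dh = 0.587 * 68.1 = 39.97 kW

39.97


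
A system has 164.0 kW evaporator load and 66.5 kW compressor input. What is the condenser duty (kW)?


Q_cond = Q_evap + W
Q_cond = 164.0 + 66.5
Q_cond = 230.5 kW

230.5


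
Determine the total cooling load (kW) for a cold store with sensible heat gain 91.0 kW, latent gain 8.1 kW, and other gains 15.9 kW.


Q_total = Q_s + Q_l + Q_misc
Q_total = 91.0 + 8.1 + 15.9
Q_total = 115.0 kW

115.0


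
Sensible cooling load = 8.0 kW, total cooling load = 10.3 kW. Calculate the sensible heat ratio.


SHR = Q_sensible / Q_total
SHR = 8.0 / 10.3
SHR = 0.777

0.777


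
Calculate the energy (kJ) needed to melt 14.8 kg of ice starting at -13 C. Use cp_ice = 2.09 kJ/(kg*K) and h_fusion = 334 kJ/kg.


Sensible heat = cp * dT = 2.09 * 13 = 27.17 kJ/kg
Total per kg = 27.17 + 334 = 361.17 kJ/kg
Q = m * total = 14.8 * 361.17
Q = 5345.3 kJ

5345.3


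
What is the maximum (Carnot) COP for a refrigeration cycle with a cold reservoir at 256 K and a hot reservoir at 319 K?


dT = 319 - 256 = 63 K
COP_carnot = T_cold / dT = 256 / 63
COP_carnot = 4.063

4.063


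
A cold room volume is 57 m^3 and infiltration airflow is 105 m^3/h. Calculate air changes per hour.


ACH = flow / volume
ACH = 105 / 57
ACH = 1.842

1.842


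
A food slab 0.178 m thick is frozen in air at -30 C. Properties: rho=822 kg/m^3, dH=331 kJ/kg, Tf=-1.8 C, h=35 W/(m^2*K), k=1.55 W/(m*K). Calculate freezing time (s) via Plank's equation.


dT = -1.8 - (-30) = 28.2 K
term1 = a/(2h) = 0.178/(2*35) = 0.002542857143
term2 = a^2/(8k) = 0.178^2/(8*1.55) = 0.00255516129
t = rho*dH*1000/dT * (term1 + term2)
t = 822*331*1000/28.2 * (0.002542857143 + 0.00255516129)
t = 49187 s

49187


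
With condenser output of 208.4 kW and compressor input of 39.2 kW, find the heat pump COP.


COP_hp = Q_cond / W
COP_hp = 208.4 / 39.2
COP_hp = 5.316

5.316


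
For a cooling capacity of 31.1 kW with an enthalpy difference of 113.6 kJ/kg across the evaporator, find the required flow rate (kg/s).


m_dot = Q / dh
m_dot = 31.1 / 113.6
m_dot = 0.2738 kg/s

0.2738


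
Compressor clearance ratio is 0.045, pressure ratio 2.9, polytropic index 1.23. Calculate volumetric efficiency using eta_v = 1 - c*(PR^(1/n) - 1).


PR^(1/n) = 2.9^(1/1.23) = 2.37647545
eta_v = 1 - 0.045 * (2.37647545 - 1)
eta_v = 0.9381

0.9381


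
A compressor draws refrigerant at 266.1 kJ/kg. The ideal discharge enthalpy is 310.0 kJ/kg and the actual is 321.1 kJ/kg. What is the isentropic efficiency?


dh_ideal = 310.0 - 266.1 = 43.9 kJ/kg
dh_actual = 321.1 - 266.1 = 55.0 kJ/kg
eta_s = dh_ideal / dh_actual = 43.9 / 55.0
eta_s = 0.7982

0.7982


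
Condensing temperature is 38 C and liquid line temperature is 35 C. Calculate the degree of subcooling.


Subcooling = T_cond - T_liquid
Subcooling = 38 - 35
Subcooling = 3 K

3


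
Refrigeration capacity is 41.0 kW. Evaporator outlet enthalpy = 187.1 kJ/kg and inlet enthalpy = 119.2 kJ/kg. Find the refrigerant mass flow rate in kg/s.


dh = 187.1 - 119.2 = 67.9 kJ/kg
m_dot = Q / dh = 41.0 / 67.9 = 0.6038 kg/s

0.6038


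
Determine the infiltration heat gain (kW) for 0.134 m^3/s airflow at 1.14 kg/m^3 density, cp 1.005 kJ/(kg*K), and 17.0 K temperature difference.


Q = V_dot * rho * cp * dT
Q = 0.134 * 1.14 * 1.005 * 17.0
Q = 2.61 kW

2.61


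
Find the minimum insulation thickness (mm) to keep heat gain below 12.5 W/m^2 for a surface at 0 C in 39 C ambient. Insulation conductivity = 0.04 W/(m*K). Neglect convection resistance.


dT = 39 - (0) = 39 K
thickness = k * dT / q_max * 1000
thickness = 0.04 * 39 / 12.5 * 1000
thickness = 124.8 mm

124.8


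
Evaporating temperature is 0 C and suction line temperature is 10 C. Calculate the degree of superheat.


Superheat = T_suction - T_evap
Superheat = 10 - (0)
Superheat = 10 K

10


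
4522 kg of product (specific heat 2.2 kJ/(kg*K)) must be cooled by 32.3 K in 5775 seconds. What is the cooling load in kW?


Q = m * cp * dT / t
Q = 4522 * 2.2 * 32.3 / 5775
Q = 55.642 kW

55.642


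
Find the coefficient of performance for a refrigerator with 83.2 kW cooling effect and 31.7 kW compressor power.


COP = Q_evap / W
COP = 83.2 / 31.7
COP = 2.625

2.625


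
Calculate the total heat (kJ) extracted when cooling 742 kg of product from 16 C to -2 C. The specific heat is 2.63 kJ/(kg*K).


dT = 16 - (-2) = 18 K
Q = m * cp * dT = 742 * 2.63 * 18
Q = 35126 kJ

35126


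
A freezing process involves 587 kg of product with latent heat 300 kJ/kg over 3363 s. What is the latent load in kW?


Q_lat = m * h_fg / t
Q_lat = 587 * 300 / 3363
Q_lat = 52.36 kW

52.36


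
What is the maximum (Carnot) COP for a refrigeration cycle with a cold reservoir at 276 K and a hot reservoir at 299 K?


dT = 299 - 276 = 23 K
COP_carnot = T_cold / dT = 276 / 23
COP_carnot = 12.0

12.0


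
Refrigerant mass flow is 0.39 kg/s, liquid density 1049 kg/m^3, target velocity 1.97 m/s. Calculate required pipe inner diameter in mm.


A = m_dot / (rho * v) = 0.39 / (1049 * 1.97) = 0.0001887221574 m^2
d = sqrt(4*A/pi) * 1000
d = 15.5 mm

15.5


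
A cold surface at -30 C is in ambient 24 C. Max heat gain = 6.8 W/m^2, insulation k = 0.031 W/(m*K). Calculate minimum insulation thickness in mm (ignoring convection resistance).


dT = 24 - (-30) = 54 K
thickness = k * dT / q_max * 1000
thickness = 0.031 * 54 / 6.8 * 1000
thickness = 246.2 mm

246.2


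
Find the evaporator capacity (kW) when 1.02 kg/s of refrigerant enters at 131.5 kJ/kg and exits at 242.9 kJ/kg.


dh = 242.9 - 131.5 = 111.4 kJ/kg
Q_evap = m_dot * dh = 1.02 * 111.4
Q_evap = 113.63 kW

113.63


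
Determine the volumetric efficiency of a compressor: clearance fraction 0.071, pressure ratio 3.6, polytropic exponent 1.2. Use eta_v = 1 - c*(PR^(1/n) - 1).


PR^(1/n) = 3.6^(1/1.2) = 2.90793984
eta_v = 1 - 0.071 * (2.90793984 - 1)
eta_v = 0.8645

0.8645


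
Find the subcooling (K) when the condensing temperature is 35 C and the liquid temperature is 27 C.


Subcooling = T_cond - T_liquid
Subcooling = 35 - 27
Subcooling = 8 K

8


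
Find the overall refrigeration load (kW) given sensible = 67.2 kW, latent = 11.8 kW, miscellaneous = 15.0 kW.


Q_total = Q_s + Q_l + Q_misc
Q_total = 67.2 + 11.8 + 15.0
Q_total = 94.0 kW

94.0


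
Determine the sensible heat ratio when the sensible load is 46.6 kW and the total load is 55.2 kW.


SHR = Q_sensible / Q_total
SHR = 46.6 / 55.2
SHR = 0.844

0.844


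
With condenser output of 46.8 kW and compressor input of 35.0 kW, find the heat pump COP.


COP_hp = Q_cond / W
COP_hp = 46.8 / 35.0
COP_hp = 1.337

1.337


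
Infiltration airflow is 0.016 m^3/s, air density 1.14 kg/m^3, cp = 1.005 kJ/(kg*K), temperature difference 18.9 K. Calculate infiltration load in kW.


Q = V_dot * rho * cp * dT
Q = 0.016 * 1.14 * 1.005 * 18.9
Q = 0.346 kW

0.346


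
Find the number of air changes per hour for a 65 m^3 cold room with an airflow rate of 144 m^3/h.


ACH = flow / volume
ACH = 144 / 65
ACH = 2.215

2.215


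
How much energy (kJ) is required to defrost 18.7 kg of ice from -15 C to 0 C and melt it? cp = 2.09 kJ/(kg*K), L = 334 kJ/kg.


Sensible heat = cp * dT = 2.09 * 15 = 31.35 kJ/kg
Total per kg = 31.35 + 334 = 365.35 kJ/kg
Q = m * total = 18.7 * 365.35
Q = 6832.0 kJ

6832.0


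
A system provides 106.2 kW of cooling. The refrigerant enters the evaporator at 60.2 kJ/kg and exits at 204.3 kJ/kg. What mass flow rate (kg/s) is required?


dh = 204.3 - 60.2 = 144.1 kJ/kg
m_dot = Q / dh = 106.2 / 144.1 = 0.737 kg/s

0.737


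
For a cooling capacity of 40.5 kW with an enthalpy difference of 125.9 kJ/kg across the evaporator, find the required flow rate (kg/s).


m_dot = Q / dh
m_dot = 40.5 / 125.9
m_dot = 0.3217 kg/s

0.3217


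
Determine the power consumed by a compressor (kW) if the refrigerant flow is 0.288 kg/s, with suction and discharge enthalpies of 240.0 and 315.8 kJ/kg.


dh = 315.8 - 240.0 = 75.8 kJ/kg
W = m_dot * dh = 0.288 * 75.8 = 21.83 kW

21.83


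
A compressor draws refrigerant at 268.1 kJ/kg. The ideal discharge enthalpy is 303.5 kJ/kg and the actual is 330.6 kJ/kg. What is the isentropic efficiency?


dh_ideal = 303.5 - 268.1 = 35.4 kJ/kg
dh_actual = 330.6 - 268.1 = 62.5 kJ/kg
eta_s = dh_ideal / dh_actual = 35.4 / 62.5
eta_s = 0.5664

0.5664


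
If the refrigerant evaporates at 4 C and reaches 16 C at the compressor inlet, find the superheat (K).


Superheat = T_suction - T_evap
Superheat = 16 - (4)
Superheat = 12 K

12


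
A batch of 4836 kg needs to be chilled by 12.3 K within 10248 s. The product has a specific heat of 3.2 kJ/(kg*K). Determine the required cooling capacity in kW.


Q = m * cp * dT / t
Q = 4836 * 3.2 * 12.3 / 10248
Q = 18.574 kW

18.574


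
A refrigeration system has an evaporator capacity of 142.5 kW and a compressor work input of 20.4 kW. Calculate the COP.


COP = Q_evap / W
COP = 142.5 / 20.4
COP = 6.985

6.985


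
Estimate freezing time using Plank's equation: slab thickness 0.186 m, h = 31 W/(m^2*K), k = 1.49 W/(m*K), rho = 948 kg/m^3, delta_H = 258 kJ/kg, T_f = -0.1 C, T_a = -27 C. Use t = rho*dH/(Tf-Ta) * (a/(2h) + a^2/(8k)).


dT = -0.1 - (-27) = 26.9 K
term1 = a/(2h) = 0.186/(2*31) = 0.003
term2 = a^2/(8k) = 0.186^2/(8*1.49) = 0.002902348993
t = rho*dH*1000/dT * (term1 + term2)
t = 948*258*1000/26.9 * (0.003 + 0.002902348993)
t = 53666 s

53666


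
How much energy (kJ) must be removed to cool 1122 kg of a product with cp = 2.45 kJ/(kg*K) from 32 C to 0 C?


dT = 32 - (0) = 32 K
Q = m * cp * dT = 1122 * 2.45 * 32
Q = 87965 kJ

87965


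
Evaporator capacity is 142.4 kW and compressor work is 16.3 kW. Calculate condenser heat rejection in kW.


Q_cond = Q_evap + W
Q_cond = 142.4 + 16.3
Q_cond = 158.7 kW

158.7


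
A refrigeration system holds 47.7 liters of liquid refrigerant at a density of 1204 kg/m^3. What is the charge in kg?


Charge = V * rho / 1000
Charge = 47.7 * 1204 / 1000
Charge = 57.43 kg

57.43


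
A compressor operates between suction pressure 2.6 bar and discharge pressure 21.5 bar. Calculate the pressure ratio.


PR = P_high / P_low
PR = 21.5 / 2.6
PR = 8.269

8.269


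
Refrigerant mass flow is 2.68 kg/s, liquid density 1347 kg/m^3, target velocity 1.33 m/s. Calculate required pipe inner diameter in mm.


A = m_dot / (rho * v) = 2.68 / (1347 * 1.33) = 0.001495944762 m^2
d = sqrt(4*A/pi) * 1000
d = 43.6 mm

43.6


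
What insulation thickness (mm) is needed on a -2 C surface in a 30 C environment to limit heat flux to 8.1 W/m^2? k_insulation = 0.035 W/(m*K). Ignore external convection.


dT = 30 - (-2) = 32 K
thickness = k * dT / q_max * 1000
thickness = 0.035 * 32 / 8.1 * 1000
thickness = 138.3 mm

138.3


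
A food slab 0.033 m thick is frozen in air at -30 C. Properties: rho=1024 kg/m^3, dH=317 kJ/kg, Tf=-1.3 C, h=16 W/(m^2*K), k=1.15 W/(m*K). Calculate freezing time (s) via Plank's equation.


dT = -1.3 - (-30) = 28.7 K
term1 = a/(2h) = 0.033/(2*16) = 0.00103125
term2 = a^2/(8k) = 0.033^2/(8*1.15) = 0.0001183695652
t = rho*dH*1000/dT * (term1 + term2)
t = 1024*317*1000/28.7 * (0.00103125 + 0.0001183695652)
t = 13003 s

13003


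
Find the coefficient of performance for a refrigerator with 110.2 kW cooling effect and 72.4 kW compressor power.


COP = Q_evap / W
COP = 110.2 / 72.4
COP = 1.522

1.522


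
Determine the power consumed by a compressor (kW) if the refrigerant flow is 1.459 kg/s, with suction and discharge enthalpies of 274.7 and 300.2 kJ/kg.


dh = 300.2 - 274.7 = 25.5 kJ/kg
W = m_dot * dh = 1.459 * 25.5 = 37.2 kW

37.2


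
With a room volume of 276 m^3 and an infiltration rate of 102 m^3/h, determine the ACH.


ACH = flow / volume
ACH = 102 / 276
ACH = 0.37

0.37


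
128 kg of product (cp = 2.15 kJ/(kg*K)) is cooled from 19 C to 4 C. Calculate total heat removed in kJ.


dT = 19 - (4) = 15 K
Q = m * cp * dT = 128 * 2.15 * 15
Q = 4128 kJ

4128


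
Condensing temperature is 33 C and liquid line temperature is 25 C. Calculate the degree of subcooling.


Subcooling = T_cond - T_liquid
Subcooling = 33 - 25
Subcooling = 8 K

8


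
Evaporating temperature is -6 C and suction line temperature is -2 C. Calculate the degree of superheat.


Superheat = T_suction - T_evap
Superheat = -2 - (-6)
Superheat = 4 K

4


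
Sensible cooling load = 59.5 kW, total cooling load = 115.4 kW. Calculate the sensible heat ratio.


SHR = Q_sensible / Q_total
SHR = 59.5 / 115.4
SHR = 0.516

0.516


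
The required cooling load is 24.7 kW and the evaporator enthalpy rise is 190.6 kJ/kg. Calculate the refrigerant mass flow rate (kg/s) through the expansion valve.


m_dot = Q / dh
m_dot = 24.7 / 190.6
m_dot = 0.1296 kg/s

0.1296


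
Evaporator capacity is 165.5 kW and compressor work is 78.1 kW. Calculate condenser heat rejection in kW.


Q_cond = Q_evap + W
Q_cond = 165.5 + 78.1
Q_cond = 243.6 kW

243.6


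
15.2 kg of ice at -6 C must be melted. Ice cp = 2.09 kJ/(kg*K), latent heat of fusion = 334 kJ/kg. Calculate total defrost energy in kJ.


Sensible heat = cp * dT = 2.09 * 6 = 12.54 kJ/kg
Total per kg = 12.54 + 334 = 346.54 kJ/kg
Q = m * total = 15.2 * 346.54
Q = 5267.4 kJ

5267.4


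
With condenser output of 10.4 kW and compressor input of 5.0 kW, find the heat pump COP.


COP_hp = Q_cond / W
COP_hp = 10.4 / 5.0
COP_hp = 2.08

2.08


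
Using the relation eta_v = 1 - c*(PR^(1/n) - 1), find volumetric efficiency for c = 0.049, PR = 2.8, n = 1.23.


PR^(1/n) = 2.8^(1/1.23) = 2.30963374
eta_v = 1 - 0.049 * (2.30963374 - 1)
eta_v = 0.9358

0.9358


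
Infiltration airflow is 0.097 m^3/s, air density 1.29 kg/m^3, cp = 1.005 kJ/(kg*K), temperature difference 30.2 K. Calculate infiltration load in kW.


Q = V_dot * rho * cp * dT
Q = 0.097 * 1.29 * 1.005 * 30.2
Q = 3.798 kW

3.798


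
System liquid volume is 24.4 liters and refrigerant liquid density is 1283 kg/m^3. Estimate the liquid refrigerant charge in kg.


Charge = V * rho / 1000
Charge = 24.4 * 1283 / 1000
Charge = 31.31 kg

31.31


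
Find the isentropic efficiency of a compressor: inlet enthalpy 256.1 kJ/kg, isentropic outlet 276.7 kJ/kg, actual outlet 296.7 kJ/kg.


dh_ideal = 276.7 - 256.1 = 20.6 kJ/kg
dh_actual = 296.7 - 256.1 = 40.6 kJ/kg
eta_s = dh_ideal / dh_actual = 20.6 / 40.6
eta_s = 0.5074

0.5074


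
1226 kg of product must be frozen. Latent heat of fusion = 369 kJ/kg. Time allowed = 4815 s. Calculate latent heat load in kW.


Q_lat = m * h_fg / t
Q_lat = 1226 * 369 / 4815
Q_lat = 93.96 kW

93.96


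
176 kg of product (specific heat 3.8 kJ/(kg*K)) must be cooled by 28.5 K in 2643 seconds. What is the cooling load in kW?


Q = m * cp * dT / t
Q = 176 * 3.8 * 28.5 / 2643
Q = 7.212 kW

7.212


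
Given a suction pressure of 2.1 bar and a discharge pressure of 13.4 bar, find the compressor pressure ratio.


PR = P_high / P_low
PR = 13.4 / 2.1
PR = 6.381

6.381


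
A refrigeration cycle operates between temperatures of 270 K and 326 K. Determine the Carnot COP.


dT = 326 - 270 = 56 K
COP_carnot = T_cold / dT = 270 / 56
COP_carnot = 4.821

4.821


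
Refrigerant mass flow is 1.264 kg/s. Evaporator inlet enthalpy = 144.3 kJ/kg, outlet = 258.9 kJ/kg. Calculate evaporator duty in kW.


dh = 258.9 - 144.3 = 114.6 kJ/kg
Q_evap = m_dot * dh = 1.264 * 114.6
Q_evap = 144.85 kW

144.85


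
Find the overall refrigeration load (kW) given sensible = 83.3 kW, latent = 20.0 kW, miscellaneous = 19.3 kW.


Q_total = Q_s + Q_l + Q_misc
Q_total = 83.3 + 20.0 + 19.3
Q_total = 122.6 kW

122.6


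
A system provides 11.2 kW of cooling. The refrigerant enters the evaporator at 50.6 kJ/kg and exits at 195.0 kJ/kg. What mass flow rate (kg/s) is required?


dh = 195.0 - 50.6 = 144.4 kJ/kg
m_dot = Q / dh = 11.2 / 144.4 = 0.0776 kg/s

0.0776


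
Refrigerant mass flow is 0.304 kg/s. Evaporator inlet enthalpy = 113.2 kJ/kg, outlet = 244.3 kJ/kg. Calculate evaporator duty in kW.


dh = 244.3 - 113.2 = 131.1 kJ/kg
Q_evap = m_dot * dh = 0.304 * 131.1
Q_evap = 39.85 kW

39.85


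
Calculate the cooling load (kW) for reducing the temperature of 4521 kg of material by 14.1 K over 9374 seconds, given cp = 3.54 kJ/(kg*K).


Q = m * cp * dT / t
Q = 4521 * 3.54 * 14.1 / 9374
Q = 24.073 kW

24.073


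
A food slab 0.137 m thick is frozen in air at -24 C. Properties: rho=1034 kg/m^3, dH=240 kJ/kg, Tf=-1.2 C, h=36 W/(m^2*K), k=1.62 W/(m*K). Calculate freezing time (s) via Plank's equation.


dT = -1.2 - (-24) = 22.8 K
term1 = a/(2h) = 0.137/(2*36) = 0.001902777778
term2 = a^2/(8k) = 0.137^2/(8*1.62) = 0.001448225309
t = rho*dH*1000/dT * (term1 + term2)
t = 1034*240*1000/22.8 * (0.001902777778 + 0.001448225309)
t = 36473 s

36473


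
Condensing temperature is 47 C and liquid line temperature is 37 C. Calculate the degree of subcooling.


Subcooling = T_cond - T_liquid
Subcooling = 47 - 37
Subcooling = 10 K

10


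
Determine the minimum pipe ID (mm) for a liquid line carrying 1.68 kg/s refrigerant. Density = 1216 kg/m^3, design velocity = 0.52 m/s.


A = m_dot / (rho * v) = 1.68 / (1216 * 0.52) = 0.002656882591 m^2
d = sqrt(4*A/pi) * 1000
d = 58.2 mm

58.2


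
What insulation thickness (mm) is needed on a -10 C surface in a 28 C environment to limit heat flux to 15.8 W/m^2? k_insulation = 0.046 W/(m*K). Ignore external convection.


dT = 28 - (-10) = 38 K
thickness = k * dT / q_max * 1000
thickness = 0.046 * 38 / 15.8 * 1000
thickness = 110.6 mm

110.6


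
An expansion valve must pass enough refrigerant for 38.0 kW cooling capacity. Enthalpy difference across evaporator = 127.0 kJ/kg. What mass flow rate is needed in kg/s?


m_dot = Q / dh
m_dot = 38.0 / 127.0
m_dot = 0.2992 kg/s

0.2992


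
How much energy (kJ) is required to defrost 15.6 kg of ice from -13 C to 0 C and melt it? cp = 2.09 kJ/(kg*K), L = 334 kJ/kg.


Sensible heat = cp * dT = 2.09 * 13 = 27.17 kJ/kg
Total per kg = 27.17 + 334 = 361.17 kJ/kg
Q = m * total = 15.6 * 361.17
Q = 5634.3 kJ

5634.3


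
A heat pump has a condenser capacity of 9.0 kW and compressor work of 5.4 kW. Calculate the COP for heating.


COP_hp = Q_cond / W
COP_hp = 9.0 / 5.4
COP_hp = 1.667

1.667


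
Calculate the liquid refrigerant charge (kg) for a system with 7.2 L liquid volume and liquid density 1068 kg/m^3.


Charge = V * rho / 1000
Charge = 7.2 * 1068 / 1000
Charge = 7.69 kg

7.69


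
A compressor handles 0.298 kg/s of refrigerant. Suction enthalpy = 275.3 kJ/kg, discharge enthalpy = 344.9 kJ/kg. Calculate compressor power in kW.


dh = 344.9 - 275.3 = 69.6 kJ/kg
W = m_dot * dh = 0.298 * 69.6 = 20.74 kW

20.74


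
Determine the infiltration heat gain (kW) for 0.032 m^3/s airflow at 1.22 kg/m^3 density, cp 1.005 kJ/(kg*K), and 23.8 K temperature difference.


Q = V_dot * rho * cp * dT
Q = 0.032 * 1.22 * 1.005 * 23.8
Q = 0.934 kW

0.934


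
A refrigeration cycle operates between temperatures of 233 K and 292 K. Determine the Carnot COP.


dT = 292 - 233 = 59 K
COP_carnot = T_cold / dT = 233 / 59
COP_carnot = 3.949

3.949


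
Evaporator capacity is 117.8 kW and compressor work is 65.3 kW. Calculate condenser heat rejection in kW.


Q_cond = Q_evap + W
Q_cond = 117.8 + 65.3
Q_cond = 183.1 kW

183.1
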